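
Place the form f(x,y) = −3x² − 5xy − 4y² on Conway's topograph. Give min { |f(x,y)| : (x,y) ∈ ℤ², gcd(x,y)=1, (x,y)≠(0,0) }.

translate: b→-1 (≡5 mod 6), so (3,5,4)→(3,-1,2)
flip: (3,-1,2)→(2,1,3)
reduced (well bottom): (2,1,3) with a≤c, −a<b≤a
well minimum |f| = |-2| = 2 (negative-definite)

2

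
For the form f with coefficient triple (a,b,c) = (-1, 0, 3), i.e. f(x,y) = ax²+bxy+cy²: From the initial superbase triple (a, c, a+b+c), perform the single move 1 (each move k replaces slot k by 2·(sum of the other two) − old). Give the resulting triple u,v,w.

start (-1,3,2) = (f(1,0),f(0,1),f(1,1))
replace slot 1: 2·(3+2) − (-1) = 11 → (11,3,2)

11,3,2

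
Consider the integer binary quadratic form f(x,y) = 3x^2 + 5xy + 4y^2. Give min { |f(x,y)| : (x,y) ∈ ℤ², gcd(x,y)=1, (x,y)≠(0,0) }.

translate: b→-1 (≡5 mod 6), so (3,5,4)→(3,-1,2)
flip: (3,-1,2)→(2,1,3)
reduced (well bottom): (2,1,3) with a≤c, −a<b≤a
well minimum = a = 2

2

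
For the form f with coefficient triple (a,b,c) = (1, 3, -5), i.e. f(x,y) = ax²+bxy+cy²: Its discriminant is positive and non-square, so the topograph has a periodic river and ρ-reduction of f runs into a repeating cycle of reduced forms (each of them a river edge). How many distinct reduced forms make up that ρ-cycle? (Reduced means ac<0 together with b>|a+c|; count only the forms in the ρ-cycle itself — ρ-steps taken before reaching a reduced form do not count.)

D = 29, ⌊√D⌋ = 5
descent: ρ → (-5,-3,1)
descent: ρ → (1,5,-1)  [lands on river]
river: ρ → (-1,5,1)
ρ-cycle length = 2 (tail of 2 descent steps not counted)

2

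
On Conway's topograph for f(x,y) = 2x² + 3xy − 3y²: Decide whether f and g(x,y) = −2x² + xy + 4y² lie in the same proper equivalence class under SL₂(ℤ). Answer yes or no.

D₁ = 33, D₂ = 33
river cycle of f (length 4): (-3, 3, 2), (2, 5, -1), (-1, 5, 2), (2, 3, -3)
river cycle of g (length 4): (-2, 5, 1), (1, 5, -2), (-2, 3, 3), (3, 3, -2)
cycles differ ⇒ inequivalent

no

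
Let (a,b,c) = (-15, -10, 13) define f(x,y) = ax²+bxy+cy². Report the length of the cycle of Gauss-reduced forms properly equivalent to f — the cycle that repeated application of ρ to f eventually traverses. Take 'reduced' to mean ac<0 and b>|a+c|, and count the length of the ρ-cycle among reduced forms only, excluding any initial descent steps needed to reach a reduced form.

D = 880, ⌊√D⌋ = 29
descent: ρ → (13,10,-15)  [lands on river]
river: ρ → (-15,20,8)
river: ρ → (8,28,-3)
river: ρ → (-3,26,17)
river: ρ → (17,8,-12)
river: ρ → (-12,16,13)
ρ-cycle length = 6 (tail of 1 descent step not counted)

6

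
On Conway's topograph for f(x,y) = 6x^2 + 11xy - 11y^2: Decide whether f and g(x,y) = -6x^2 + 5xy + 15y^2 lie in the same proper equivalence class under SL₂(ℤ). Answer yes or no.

D₁ = 385, D₂ = 385
river cycle of f (length 12): (-11, 11, 6), (6, 13, -9), (-9, 5, 10), (10, 15, -4), (-4, 17, 6), (6, 19, -1), (-1, 19, 6), (6, 17, -4), (-4, 15, 10), (10, 5, -9), … (2 more)
river cycle of g (length 12): (-6, 17, 4), (4, 15, -10), (-10, 5, 9), (9, 13, -6), (-6, 11, 11), (11, 11, -6), (-6, 13, 9), (9, 5, -10), (-10, 15, 4), (4, 17, -6), … (2 more)
cycles differ ⇒ inequivalent

no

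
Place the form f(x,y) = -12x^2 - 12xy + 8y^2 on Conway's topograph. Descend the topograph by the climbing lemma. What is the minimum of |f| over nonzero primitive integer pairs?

descent: ρ → (8,12,-12)  [lands on river]
river: ρ → (-12,12,8)
river: ρ → (8,20,-4)
river: ρ → (-4,20,8)
closes: descent 1, river 4
min |a| on river = 4

4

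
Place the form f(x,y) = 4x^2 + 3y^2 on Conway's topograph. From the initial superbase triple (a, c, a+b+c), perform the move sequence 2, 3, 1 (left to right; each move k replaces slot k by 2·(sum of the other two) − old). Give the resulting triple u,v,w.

start (4,3,7) = (f(1,0),f(0,1),f(1,1))
replace slot 2: 2·(4+7) − 3 = 19 → (4,19,7)
replace slot 3: 2·(4+19) − 7 = 39 → (4,19,39)
replace slot 1: 2·(19+39) − 4 = 112 → (112,19,39)

112,19,39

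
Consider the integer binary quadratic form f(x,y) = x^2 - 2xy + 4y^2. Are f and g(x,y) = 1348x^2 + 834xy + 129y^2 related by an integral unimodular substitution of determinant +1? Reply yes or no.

D₁ = -12, D₂ = -12
f: translate: b→0 (≡-2 mod 2), so (1,-2,4)→(1,0,3)
f: reduced (well bottom): (1,0,3) with a≤c, −a<b≤a
g: flip: (1348,834,129)→(129,-834,1348)
g: translate: b→-60 (≡-834 mod 258), so (129,-834,1348)→(129,-60,7)
g: flip: (129,-60,7)→(7,60,129)
g: translate: b→4 (≡60 mod 14), so (7,60,129)→(7,4,1)
g: flip: (7,4,1)→(1,-4,7)
g: translate: b→0 (≡-4 mod 2), so (1,-4,7)→(1,0,3)
g: reduced (well bottom): (1,0,3) with a≤c, −a<b≤a
reduced forms (1, 0, 3) vs (1, 0, 3) ⇒ equivalent

yes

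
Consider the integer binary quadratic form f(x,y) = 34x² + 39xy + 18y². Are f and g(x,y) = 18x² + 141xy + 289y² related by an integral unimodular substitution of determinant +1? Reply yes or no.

D₁ = -927, D₂ = -927
f: translate: b→-29 (≡39 mod 68), so (34,39,18)→(34,-29,13)
f: flip: (34,-29,13)→(13,29,34)
f: translate: b→3 (≡29 mod 26), so (13,29,34)→(13,3,18)
f: reduced (well bottom): (13,3,18) with a≤c, −a<b≤a
g: translate: b→-3 (≡141 mod 36), so (18,141,289)→(18,-3,13)
g: flip: (18,-3,13)→(13,3,18)
g: reduced (well bottom): (13,3,18) with a≤c, −a<b≤a
reduced forms (13, 3, 18) vs (13, 3, 18) ⇒ equivalent

yes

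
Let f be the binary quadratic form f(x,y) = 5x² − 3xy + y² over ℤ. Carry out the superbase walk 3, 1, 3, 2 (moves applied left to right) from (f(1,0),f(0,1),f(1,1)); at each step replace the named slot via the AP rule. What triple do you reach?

start (5,1,3) = (f(1,0),f(0,1),f(1,1))
replace slot 3: 2·(5+1) − 3 = 9 → (5,1,9)
replace slot 1: 2·(1+9) − 5 = 15 → (15,1,9)
replace slot 3: 2·(15+1) − 9 = 23 → (15,1,23)
replace slot 2: 2·(15+23) − 1 = 75 → (15,75,23)

15,75,23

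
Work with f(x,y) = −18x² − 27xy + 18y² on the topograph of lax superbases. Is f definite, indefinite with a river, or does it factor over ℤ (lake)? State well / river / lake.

D = b²−4ac = (-27)² − 4·(-18)·18 = 2025
D = 45² is a perfect square ⇒ form factors over ℤ ⇒ lakes

lake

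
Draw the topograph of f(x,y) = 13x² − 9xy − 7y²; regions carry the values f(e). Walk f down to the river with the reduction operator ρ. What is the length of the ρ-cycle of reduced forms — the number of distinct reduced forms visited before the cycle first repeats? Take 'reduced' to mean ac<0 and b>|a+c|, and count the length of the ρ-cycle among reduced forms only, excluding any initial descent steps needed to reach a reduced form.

D = 445, ⌊√D⌋ = 21
descent: ρ → (-7,9,13)  [lands on river]
river: ρ → (13,17,-3)
river: ρ → (-3,19,7)
river: ρ → (7,9,-13)
river: ρ → (-13,17,3)
river: ρ → (3,19,-7)
ρ-cycle length = 6 (tail of 1 descent step not counted)

6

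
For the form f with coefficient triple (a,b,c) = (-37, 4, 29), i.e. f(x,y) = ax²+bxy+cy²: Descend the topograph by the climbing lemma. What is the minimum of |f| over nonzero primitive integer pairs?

descent: ρ → (29,54,-12)  [lands on river]
river: ρ → (-12,42,53)
river: ρ → (53,64,-1)
river: ρ → (-1,64,53)
river: ρ → (53,42,-12)
river: ρ → (-12,54,29)
river: ρ → (29,62,-4)
river: ρ → (-4,58,59)
river: ρ → (59,60,-3)
river: ρ → (-3,60,59)
river: ρ → (59,58,-4)
river: ρ → (-4,62,29)
closes: descent 1, river 12
min |a| on river = 1

1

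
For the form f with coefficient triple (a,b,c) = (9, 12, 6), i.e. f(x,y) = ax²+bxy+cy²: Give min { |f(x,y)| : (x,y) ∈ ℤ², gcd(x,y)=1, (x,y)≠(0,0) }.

translate: b→-6 (≡12 mod 18), so (9,12,6)→(9,-6,3)
flip: (9,-6,3)→(3,6,9)
translate: b→0 (≡6 mod 6), so (3,6,9)→(3,0,6)
reduced (well bottom): (3,0,6) with a≤c, −a<b≤a
well minimum = a = 3

3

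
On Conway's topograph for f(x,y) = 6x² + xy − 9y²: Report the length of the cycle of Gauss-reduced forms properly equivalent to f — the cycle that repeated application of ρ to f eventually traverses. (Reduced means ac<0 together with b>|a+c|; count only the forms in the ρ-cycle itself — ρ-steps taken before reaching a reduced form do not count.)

D = 217, ⌊√D⌋ = 14
descent: ρ → (-9,-1,6)
descent: ρ → (6,13,-2)  [lands on river]
river: ρ → (-2,11,12)
river: ρ → (12,13,-1)
river: ρ → (-1,13,12)
river: ρ → (12,11,-2)
river: ρ → (-2,13,6)
river: ρ → (6,11,-4)
river: ρ → (-4,13,3)
river: ρ → (3,11,-8)
river: ρ → (-8,5,6)
river: ρ → (6,7,-7)
river: ρ → (-7,7,6)
river: ρ → (6,5,-8)
river: ρ → (-8,11,3)
river: ρ → (3,13,-4)
river: ρ → (-4,11,6)
ρ-cycle length = 16 (tail of 2 descent steps not counted)

16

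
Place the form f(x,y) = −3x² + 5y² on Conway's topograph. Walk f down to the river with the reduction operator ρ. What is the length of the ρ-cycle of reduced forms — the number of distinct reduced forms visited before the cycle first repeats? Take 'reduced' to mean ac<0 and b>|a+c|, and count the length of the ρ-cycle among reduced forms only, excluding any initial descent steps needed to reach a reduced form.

D = 60, ⌊√D⌋ = 7
descent: ρ → (5,0,-3)
descent: ρ → (-3,6,2)  [lands on river]
river: ρ → (2,6,-3)
ρ-cycle length = 2 (tail of 2 descent steps not counted)

2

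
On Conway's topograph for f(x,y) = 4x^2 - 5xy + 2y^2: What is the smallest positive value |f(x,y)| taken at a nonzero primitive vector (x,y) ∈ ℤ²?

translate: b→3 (≡-5 mod 8), so (4,-5,2)→(4,3,1)
flip: (4,3,1)→(1,-3,4)
translate: b→1 (≡-3 mod 2), so (1,-3,4)→(1,1,2)
reduced (well bottom): (1,1,2) with a≤c, −a<b≤a
well minimum = a = 1

1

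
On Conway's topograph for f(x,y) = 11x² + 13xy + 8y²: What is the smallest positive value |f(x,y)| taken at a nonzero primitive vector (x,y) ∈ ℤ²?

translate: b→-9 (≡13 mod 22), so (11,13,8)→(11,-9,6)
flip: (11,-9,6)→(6,9,11)
translate: b→-3 (≡9 mod 12), so (6,9,11)→(6,-3,8)
reduced (well bottom): (6,-3,8) with a≤c, −a<b≤a
well minimum = a = 6

6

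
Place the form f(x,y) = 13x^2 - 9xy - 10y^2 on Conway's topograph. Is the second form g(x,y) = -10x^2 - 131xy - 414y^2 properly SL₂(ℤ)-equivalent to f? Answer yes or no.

D₁ = 601, D₂ = 601
river cycle of f (length 66): (-10, 9, 13), (13, 17, -6), (-6, 19, 10), (10, 21, -4), (-4, 19, 15), (15, 11, -8), (-8, 21, 5), (5, 19, -12), (-12, 5, 12), (12, 19, -5), … (56 more)
river cycle of g (length 66): (-10, 9, 13), (13, 17, -6), (-6, 19, 10), (10, 21, -4), (-4, 19, 15), (15, 11, -8), (-8, 21, 5), (5, 19, -12), (-12, 5, 12), (12, 19, -5), … (56 more)
cycles coincide ⇒ equivalent

yes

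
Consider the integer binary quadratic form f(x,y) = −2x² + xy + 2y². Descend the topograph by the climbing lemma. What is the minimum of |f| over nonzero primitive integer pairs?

river: ρ → (2,3,-1)
river: ρ → (-1,3,2)
river: ρ → (2,1,-2)
river: ρ → (-2,3,1)
river: ρ → (1,3,-2)
river: ρ → (-2,1,2)
closes: descent 0, river 6
min |a| on river = 1

1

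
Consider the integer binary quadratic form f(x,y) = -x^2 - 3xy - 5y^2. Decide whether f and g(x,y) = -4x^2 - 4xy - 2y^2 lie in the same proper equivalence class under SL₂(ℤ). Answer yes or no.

D₁ = -11, D₂ = -16
discriminants differ ⇒ not SL₂(ℤ)-equivalent

no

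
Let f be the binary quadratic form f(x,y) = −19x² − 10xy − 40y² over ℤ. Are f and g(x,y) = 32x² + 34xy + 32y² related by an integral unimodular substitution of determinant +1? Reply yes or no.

D₁ = -2940, D₂ = -2940
f is negative-definite; reduce −f:
−f: reduced (well bottom): (19,10,40) with a≤c, −a<b≤a
flip sign back: reduced form of f is (-19,-10,-40)
g: translate: b→-30 (≡34 mod 64), so (32,34,32)→(32,-30,30)
g: flip: (32,-30,30)→(30,30,32)
g: reduced (well bottom): (30,30,32) with a≤c, −a<b≤a
reduced forms (-19, -10, -40) vs (30, 30, 32) ⇒ inequivalent

no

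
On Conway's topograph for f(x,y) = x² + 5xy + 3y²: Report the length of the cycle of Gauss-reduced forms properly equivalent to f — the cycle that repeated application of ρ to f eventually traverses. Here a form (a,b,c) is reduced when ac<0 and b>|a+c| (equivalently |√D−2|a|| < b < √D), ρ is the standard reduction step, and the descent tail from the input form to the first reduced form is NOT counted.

D = 13, ⌊√D⌋ = 3
descent: ρ → (3,1,-1)
descent: ρ → (-1,3,1)  [lands on river]
river: ρ → (1,3,-1)
ρ-cycle length = 2 (tail of 2 descent steps not counted)

2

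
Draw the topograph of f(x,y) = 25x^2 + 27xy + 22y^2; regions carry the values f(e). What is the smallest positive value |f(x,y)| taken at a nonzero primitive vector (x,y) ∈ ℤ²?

translate: b→-23 (≡27 mod 50), so (25,27,22)→(25,-23,20)
flip: (25,-23,20)→(20,23,25)
translate: b→-17 (≡23 mod 40), so (20,23,25)→(20,-17,22)
reduced (well bottom): (20,-17,22) with a≤c, −a<b≤a
well minimum = a = 20

20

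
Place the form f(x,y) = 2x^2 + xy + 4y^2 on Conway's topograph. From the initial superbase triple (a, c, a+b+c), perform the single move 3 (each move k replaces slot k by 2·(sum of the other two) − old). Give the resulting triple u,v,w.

start (2,4,7) = (f(1,0),f(0,1),f(1,1))
replace slot 3: 2·(2+4) − 7 = 5 → (2,4,5)

2,4,5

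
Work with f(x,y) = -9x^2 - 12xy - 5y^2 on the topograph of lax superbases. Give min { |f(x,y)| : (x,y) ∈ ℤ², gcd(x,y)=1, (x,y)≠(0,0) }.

translate: b→-6 (≡12 mod 18), so (9,12,5)→(9,-6,2)
flip: (9,-6,2)→(2,6,9)
translate: b→2 (≡6 mod 4), so (2,6,9)→(2,2,5)
reduced (well bottom): (2,2,5) with a≤c, −a<b≤a
well minimum |f| = |-2| = 2 (negative-definite)

2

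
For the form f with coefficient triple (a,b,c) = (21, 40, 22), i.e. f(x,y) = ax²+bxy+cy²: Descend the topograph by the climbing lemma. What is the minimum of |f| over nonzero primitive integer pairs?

translate: b→-2 (≡40 mod 42), so (21,40,22)→(21,-2,3)
flip: (21,-2,3)→(3,2,21)
reduced (well bottom): (3,2,21) with a≤c, −a<b≤a
well minimum = a = 3

3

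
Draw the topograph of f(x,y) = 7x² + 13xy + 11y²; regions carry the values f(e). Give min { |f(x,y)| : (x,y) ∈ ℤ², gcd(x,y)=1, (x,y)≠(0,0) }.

translate: b→-1 (≡13 mod 14), so (7,13,11)→(7,-1,5)
flip: (7,-1,5)→(5,1,7)
reduced (well bottom): (5,1,7) with a≤c, −a<b≤a
well minimum = a = 5

5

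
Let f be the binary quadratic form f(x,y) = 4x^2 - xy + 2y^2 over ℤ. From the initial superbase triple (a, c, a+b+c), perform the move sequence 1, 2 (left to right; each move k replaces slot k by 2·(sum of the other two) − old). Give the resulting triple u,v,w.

start (4,2,5) = (f(1,0),f(0,1),f(1,1))
replace slot 1: 2·(2+5) − 4 = 10 → (10,2,5)
replace slot 2: 2·(10+5) − 2 = 28 → (10,28,5)

10,28,5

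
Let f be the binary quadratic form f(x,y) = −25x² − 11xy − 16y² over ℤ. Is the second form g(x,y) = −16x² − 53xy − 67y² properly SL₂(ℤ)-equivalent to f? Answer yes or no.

D₁ = -1479, D₂ = -1479
f is negative-definite; reduce −f:
−f: flip: (25,11,16)→(16,-11,25)
−f: reduced (well bottom): (16,-11,25) with a≤c, −a<b≤a
flip sign back: reduced form of f is (-16,11,-25)
g is negative-definite; reduce −g:
−g: translate: b→-11 (≡53 mod 32), so (16,53,67)→(16,-11,25)
−g: reduced (well bottom): (16,-11,25) with a≤c, −a<b≤a
flip sign back: reduced form of g is (-16,11,-25)
reduced forms (-16, 11, -25) vs (-16, 11, -25) ⇒ equivalent

yes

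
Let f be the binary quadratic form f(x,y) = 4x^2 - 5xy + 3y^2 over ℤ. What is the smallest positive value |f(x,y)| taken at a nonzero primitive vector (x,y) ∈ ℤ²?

translate: b→3 (≡-5 mod 8), so (4,-5,3)→(4,3,2)
flip: (4,3,2)→(2,-3,4)
translate: b→1 (≡-3 mod 4), so (2,-3,4)→(2,1,3)
reduced (well bottom): (2,1,3) with a≤c, −a<b≤a
well minimum = a = 2

2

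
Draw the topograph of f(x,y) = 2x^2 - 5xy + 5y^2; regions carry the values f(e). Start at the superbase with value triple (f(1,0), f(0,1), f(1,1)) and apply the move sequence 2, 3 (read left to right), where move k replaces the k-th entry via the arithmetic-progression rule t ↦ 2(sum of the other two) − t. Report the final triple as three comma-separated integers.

start (2,5,2) = (f(1,0),f(0,1),f(1,1))
replace slot 2: 2·(2+2) − 5 = 3 → (2,3,2)
replace slot 3: 2·(2+3) − 2 = 8 → (2,3,8)

2,3,8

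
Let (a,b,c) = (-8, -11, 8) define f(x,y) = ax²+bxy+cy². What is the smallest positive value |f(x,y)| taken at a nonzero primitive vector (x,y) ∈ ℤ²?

descent: ρ → (8,11,-8)  [lands on river]
river: ρ → (-8,5,11)
river: ρ → (11,17,-2)
river: ρ → (-2,19,2)
river: ρ → (2,17,-11)
river: ρ → (-11,5,8)
closes: descent 1, river 6
min |a| on river = 2

2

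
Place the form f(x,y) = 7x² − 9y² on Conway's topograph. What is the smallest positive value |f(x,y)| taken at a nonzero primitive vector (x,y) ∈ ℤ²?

descent: ρ → (-9,0,7)
descent: ρ → (7,14,-2)  [lands on river]
river: ρ → (-2,14,7)
closes: descent 2, river 2
min |a| on river = 2

2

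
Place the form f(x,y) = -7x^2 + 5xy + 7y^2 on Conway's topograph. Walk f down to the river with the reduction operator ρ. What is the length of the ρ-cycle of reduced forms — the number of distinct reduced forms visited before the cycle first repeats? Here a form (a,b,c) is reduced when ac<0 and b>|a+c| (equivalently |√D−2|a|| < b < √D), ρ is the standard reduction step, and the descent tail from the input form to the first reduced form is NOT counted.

D = 221, ⌊√D⌋ = 14
river: ρ → (7,9,-5)
river: ρ → (-5,11,5)
river: ρ → (5,9,-7)
river: ρ → (-7,5,7)
ρ-cycle length = 4 (tail of 0 descent steps not counted)

4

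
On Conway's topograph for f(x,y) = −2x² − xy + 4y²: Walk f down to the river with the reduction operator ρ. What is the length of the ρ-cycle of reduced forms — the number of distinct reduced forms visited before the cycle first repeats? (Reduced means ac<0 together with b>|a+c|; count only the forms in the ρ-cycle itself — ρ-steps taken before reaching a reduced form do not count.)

D = 33, ⌊√D⌋ = 5
descent: ρ → (4,1,-2)
descent: ρ → (-2,3,3)  [lands on river]
river: ρ → (3,3,-2)
river: ρ → (-2,5,1)
river: ρ → (1,5,-2)
ρ-cycle length = 4 (tail of 2 descent steps not counted)

4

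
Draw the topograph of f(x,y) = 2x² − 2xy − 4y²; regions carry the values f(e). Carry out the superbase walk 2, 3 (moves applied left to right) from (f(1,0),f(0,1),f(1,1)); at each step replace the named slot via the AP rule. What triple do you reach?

start (2,-4,-4) = (f(1,0),f(0,1),f(1,1))
replace slot 2: 2·(2+(-4)) − (-4) = 0 → (2,0,-4)
replace slot 3: 2·(2+0) − (-4) = 8 → (2,0,8)

2,0,8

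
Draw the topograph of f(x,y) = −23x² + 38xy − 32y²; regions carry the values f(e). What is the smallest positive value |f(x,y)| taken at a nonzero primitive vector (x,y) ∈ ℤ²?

translate: b→8 (≡-38 mod 46), so (23,-38,32)→(23,8,17)
flip: (23,8,17)→(17,-8,23)
reduced (well bottom): (17,-8,23) with a≤c, −a<b≤a
well minimum |f| = |-17| = 17 (negative-definite)

17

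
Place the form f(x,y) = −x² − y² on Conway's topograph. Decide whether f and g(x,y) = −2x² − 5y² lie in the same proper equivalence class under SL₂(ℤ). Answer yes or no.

D₁ = -4, D₂ = -40
discriminants differ ⇒ not SL₂(ℤ)-equivalent

no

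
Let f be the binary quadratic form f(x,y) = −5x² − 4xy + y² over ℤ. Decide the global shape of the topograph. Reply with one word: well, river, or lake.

D = b²−4ac = (-4)² − 4·(-5)·1 = 36
D = 6² is a perfect square ⇒ form factors over ℤ ⇒ lakes

lake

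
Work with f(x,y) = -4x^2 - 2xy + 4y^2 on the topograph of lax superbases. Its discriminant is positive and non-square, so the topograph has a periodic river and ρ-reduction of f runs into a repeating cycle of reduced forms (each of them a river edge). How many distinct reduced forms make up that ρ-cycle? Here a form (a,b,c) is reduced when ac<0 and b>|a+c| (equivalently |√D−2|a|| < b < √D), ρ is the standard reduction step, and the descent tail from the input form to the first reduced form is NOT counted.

D = 68, ⌊√D⌋ = 8
descent: ρ → (4,2,-4)  [lands on river]
river: ρ → (-4,6,2)
river: ρ → (2,6,-4)
river: ρ → (-4,2,4)
river: ρ → (4,6,-2)
river: ρ → (-2,6,4)
ρ-cycle length = 6 (tail of 1 descent step not counted)

6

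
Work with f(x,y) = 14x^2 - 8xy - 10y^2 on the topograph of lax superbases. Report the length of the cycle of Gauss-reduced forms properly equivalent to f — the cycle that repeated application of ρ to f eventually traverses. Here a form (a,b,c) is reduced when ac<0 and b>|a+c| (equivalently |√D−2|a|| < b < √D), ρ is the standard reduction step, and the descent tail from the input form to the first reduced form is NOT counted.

D = 624, ⌊√D⌋ = 24
descent: ρ → (-10,8,14)  [lands on river]
river: ρ → (14,20,-4)
river: ρ → (-4,20,14)
river: ρ → (14,8,-10)
river: ρ → (-10,12,12)
river: ρ → (12,12,-10)
ρ-cycle length = 6 (tail of 1 descent step not counted)

6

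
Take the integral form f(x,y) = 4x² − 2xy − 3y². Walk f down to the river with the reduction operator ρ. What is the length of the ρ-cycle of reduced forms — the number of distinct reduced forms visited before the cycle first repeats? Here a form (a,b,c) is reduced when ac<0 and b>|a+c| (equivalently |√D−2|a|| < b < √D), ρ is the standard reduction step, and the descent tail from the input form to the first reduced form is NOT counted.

D = 52, ⌊√D⌋ = 7
descent: ρ → (-3,2,4)  [lands on river]
river: ρ → (4,6,-1)
river: ρ → (-1,6,4)
river: ρ → (4,2,-3)
river: ρ → (-3,4,3)
river: ρ → (3,2,-4)
river: ρ → (-4,6,1)
river: ρ → (1,6,-4)
river: ρ → (-4,2,3)
river: ρ → (3,4,-3)
ρ-cycle length = 10 (tail of 1 descent step not counted)

10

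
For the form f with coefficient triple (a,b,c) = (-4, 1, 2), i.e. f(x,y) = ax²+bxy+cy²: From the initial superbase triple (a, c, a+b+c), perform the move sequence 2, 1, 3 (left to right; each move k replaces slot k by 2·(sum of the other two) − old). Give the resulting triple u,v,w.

start (-4,2,-1) = (f(1,0),f(0,1),f(1,1))
replace slot 2: 2·((-4)+(-1)) − 2 = -12 → (-4,-12,-1)
replace slot 1: 2·((-12)+(-1)) − (-4) = -22 → (-22,-12,-1)
replace slot 3: 2·((-22)+(-12)) − (-1) = -67 → (-22,-12,-67)

-22,-12,-67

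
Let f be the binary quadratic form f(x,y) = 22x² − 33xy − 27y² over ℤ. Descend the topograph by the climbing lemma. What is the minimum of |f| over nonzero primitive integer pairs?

descent: ρ → (-27,33,22)  [lands on river]
river: ρ → (22,55,-5)
river: ρ → (-5,55,22)
river: ρ → (22,33,-27)
river: ρ → (-27,21,28)
river: ρ → (28,35,-20)
river: ρ → (-20,45,18)
river: ρ → (18,27,-38)
river: ρ → (-38,49,7)
river: ρ → (7,49,-38)
river: ρ → (-38,27,18)
river: ρ → (18,45,-20)
river: ρ → (-20,35,28)
river: ρ → (28,21,-27)
closes: descent 1, river 14
min |a| on river = 5

5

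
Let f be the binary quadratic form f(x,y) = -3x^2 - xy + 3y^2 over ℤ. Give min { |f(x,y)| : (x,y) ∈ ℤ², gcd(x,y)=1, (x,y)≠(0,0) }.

descent: ρ → (3,1,-3)  [lands on river]
river: ρ → (-3,5,1)
river: ρ → (1,5,-3)
river: ρ → (-3,1,3)
river: ρ → (3,5,-1)
river: ρ → (-1,5,3)
closes: descent 1, river 6
min |a| on river = 1

1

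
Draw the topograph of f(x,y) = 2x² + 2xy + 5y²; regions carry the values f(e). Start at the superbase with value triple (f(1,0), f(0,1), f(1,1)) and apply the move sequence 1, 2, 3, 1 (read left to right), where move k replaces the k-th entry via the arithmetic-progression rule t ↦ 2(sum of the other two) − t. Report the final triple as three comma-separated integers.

start (2,5,9) = (f(1,0),f(0,1),f(1,1))
replace slot 1: 2·(5+9) − 2 = 26 → (26,5,9)
replace slot 2: 2·(26+9) − 5 = 65 → (26,65,9)
replace slot 3: 2·(26+65) − 9 = 173 → (26,65,173)
replace slot 1: 2·(65+173) − 26 = 450 → (450,65,173)

450,65,173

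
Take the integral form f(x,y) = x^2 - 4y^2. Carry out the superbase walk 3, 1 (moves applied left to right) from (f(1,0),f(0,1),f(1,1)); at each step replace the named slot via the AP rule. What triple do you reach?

start (1,-4,-3) = (f(1,0),f(0,1),f(1,1))
replace slot 3: 2·(1+(-4)) − (-3) = -3 → (1,-4,-3)
replace slot 1: 2·((-4)+(-3)) − 1 = -15 → (-15,-4,-3)

-15,-4,-3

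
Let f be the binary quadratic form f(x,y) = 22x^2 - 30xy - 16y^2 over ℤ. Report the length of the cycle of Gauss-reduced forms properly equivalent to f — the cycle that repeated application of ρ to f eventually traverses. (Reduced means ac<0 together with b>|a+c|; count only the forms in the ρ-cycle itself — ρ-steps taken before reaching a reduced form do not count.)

D = 2308, ⌊√D⌋ = 48
descent: ρ → (-16,30,22)  [lands on river]
river: ρ → (22,14,-24)
river: ρ → (-24,34,12)
river: ρ → (12,38,-18)
river: ρ → (-18,34,16)
river: ρ → (16,30,-22)
river: ρ → (-22,14,24)
river: ρ → (24,34,-12)
river: ρ → (-12,38,18)
river: ρ → (18,34,-16)
ρ-cycle length = 10 (tail of 1 descent step not counted)

10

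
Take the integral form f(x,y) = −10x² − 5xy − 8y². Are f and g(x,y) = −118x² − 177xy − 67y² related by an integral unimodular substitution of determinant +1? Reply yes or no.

D₁ = -295, D₂ = -295
f is negative-definite; reduce −f:
−f: flip: (10,5,8)→(8,-5,10)
−f: reduced (well bottom): (8,-5,10) with a≤c, −a<b≤a
flip sign back: reduced form of f is (-8,5,-10)
g is negative-definite; reduce −g:
−g: translate: b→-59 (≡177 mod 236), so (118,177,67)→(118,-59,8)
−g: flip: (118,-59,8)→(8,59,118)
−g: translate: b→-5 (≡59 mod 16), so (8,59,118)→(8,-5,10)
−g: reduced (well bottom): (8,-5,10) with a≤c, −a<b≤a
flip sign back: reduced form of g is (-8,5,-10)
reduced forms (-8, 5, -10) vs (-8, 5, -10) ⇒ equivalent

yes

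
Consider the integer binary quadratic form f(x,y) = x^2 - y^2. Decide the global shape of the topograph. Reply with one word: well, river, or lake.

D = b²−4ac = 0² − 4·1·(-1) = 4
D = 2² is a perfect square ⇒ form factors over ℤ ⇒ lakes

lake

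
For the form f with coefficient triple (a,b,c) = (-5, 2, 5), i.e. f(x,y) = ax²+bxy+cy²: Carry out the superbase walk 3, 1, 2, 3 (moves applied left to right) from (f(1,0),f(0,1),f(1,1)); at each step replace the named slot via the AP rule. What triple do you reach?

start (-5,5,2) = (f(1,0),f(0,1),f(1,1))
replace slot 3: 2·((-5)+5) − 2 = -2 → (-5,5,-2)
replace slot 1: 2·(5+(-2)) − (-5) = 11 → (11,5,-2)
replace slot 2: 2·(11+(-2)) − 5 = 13 → (11,13,-2)
replace slot 3: 2·(11+13) − (-2) = 50 → (11,13,50)

11,13,50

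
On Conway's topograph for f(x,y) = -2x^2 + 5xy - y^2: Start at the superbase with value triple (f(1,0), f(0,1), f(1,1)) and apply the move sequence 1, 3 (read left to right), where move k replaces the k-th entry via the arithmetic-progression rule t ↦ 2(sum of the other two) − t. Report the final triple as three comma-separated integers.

start (-2,-1,2) = (f(1,0),f(0,1),f(1,1))
replace slot 1: 2·((-1)+2) − (-2) = 4 → (4,-1,2)
replace slot 3: 2·(4+(-1)) − 2 = 4 → (4,-1,4)

4,-1,4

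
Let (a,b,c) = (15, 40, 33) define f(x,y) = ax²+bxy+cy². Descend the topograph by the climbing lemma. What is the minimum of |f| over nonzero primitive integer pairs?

translate: b→10 (≡40 mod 30), so (15,40,33)→(15,10,8)
flip: (15,10,8)→(8,-10,15)
translate: b→6 (≡-10 mod 16), so (8,-10,15)→(8,6,13)
reduced (well bottom): (8,6,13) with a≤c, −a<b≤a
well minimum = a = 8

8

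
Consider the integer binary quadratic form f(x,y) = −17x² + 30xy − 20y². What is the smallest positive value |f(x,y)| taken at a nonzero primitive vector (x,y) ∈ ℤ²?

translate: b→4 (≡-30 mod 34), so (17,-30,20)→(17,4,7)
flip: (17,4,7)→(7,-4,17)
reduced (well bottom): (7,-4,17) with a≤c, −a<b≤a
well minimum |f| = |-7| = 7 (negative-definite)

7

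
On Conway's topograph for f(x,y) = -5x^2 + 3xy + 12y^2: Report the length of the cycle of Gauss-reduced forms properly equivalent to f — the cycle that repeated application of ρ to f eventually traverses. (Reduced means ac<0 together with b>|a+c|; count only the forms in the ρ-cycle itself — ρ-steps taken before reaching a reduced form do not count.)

D = 249, ⌊√D⌋ = 15
descent: ρ → (12,-3,-5)
descent: ρ → (-5,13,4)  [lands on river]
river: ρ → (4,11,-8)
river: ρ → (-8,5,7)
river: ρ → (7,9,-6)
river: ρ → (-6,15,1)
river: ρ → (1,15,-6)
river: ρ → (-6,9,7)
river: ρ → (7,5,-8)
river: ρ → (-8,11,4)
river: ρ → (4,13,-5)
river: ρ → (-5,7,10)
river: ρ → (10,13,-2)
river: ρ → (-2,15,3)
river: ρ → (3,15,-2)
river: ρ → (-2,13,10)
river: ρ → (10,7,-5)
ρ-cycle length = 16 (tail of 2 descent steps not counted)

16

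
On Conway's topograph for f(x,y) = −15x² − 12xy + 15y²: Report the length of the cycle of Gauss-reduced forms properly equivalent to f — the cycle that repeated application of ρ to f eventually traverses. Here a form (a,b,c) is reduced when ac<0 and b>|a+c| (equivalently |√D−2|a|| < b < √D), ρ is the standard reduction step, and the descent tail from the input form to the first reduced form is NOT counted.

D = 1044, ⌊√D⌋ = 32
descent: ρ → (15,12,-15)  [lands on river]
river: ρ → (-15,18,12)
river: ρ → (12,30,-3)
river: ρ → (-3,30,12)
river: ρ → (12,18,-15)
river: ρ → (-15,12,15)
river: ρ → (15,18,-12)
river: ρ → (-12,30,3)
river: ρ → (3,30,-12)
river: ρ → (-12,18,15)
ρ-cycle length = 10 (tail of 1 descent step not counted)

10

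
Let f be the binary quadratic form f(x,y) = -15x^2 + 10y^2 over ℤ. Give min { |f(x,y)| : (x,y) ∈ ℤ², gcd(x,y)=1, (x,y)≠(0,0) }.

descent: ρ → (10,20,-5)  [lands on river]
river: ρ → (-5,20,10)
closes: descent 1, river 2
min |a| on river = 5

5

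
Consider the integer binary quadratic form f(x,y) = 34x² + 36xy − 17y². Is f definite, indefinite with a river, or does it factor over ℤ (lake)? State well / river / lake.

D = b²−4ac = 36² − 4·34·(-17) = 3608
D > 0 non-square ⇒ indefinite ⇒ periodic river

river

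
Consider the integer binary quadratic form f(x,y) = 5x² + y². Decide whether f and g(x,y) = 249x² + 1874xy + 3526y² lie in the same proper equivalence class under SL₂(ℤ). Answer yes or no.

D₁ = -20, D₂ = -20
f: flip: (5,0,1)→(1,0,5)
f: reduced (well bottom): (1,0,5) with a≤c, −a<b≤a
g: translate: b→-118 (≡1874 mod 498), so (249,1874,3526)→(249,-118,14)
g: flip: (249,-118,14)→(14,118,249)
g: translate: b→6 (≡118 mod 28), so (14,118,249)→(14,6,1)
g: flip: (14,6,1)→(1,-6,14)
g: translate: b→0 (≡-6 mod 2), so (1,-6,14)→(1,0,5)
g: reduced (well bottom): (1,0,5) with a≤c, −a<b≤a
reduced forms (1, 0, 5) vs (1, 0, 5) ⇒ equivalent

yes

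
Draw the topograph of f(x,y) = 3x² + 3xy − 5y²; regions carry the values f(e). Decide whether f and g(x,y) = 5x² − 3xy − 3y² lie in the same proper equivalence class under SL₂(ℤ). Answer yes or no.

D₁ = 69, D₂ = 69
river cycle of f (length 4): (-5, 7, 1), (1, 7, -5), (-5, 3, 3), (3, 3, -5)
river cycle of g (length 4): (-3, 3, 5), (5, 7, -1), (-1, 7, 5), (5, 3, -3)
cycles differ ⇒ inequivalent

no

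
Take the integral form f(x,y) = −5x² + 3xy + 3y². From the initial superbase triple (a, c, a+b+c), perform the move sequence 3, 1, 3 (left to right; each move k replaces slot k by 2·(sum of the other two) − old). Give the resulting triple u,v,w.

start (-5,3,1) = (f(1,0),f(0,1),f(1,1))
replace slot 3: 2·((-5)+3) − 1 = -5 → (-5,3,-5)
replace slot 1: 2·(3+(-5)) − (-5) = 1 → (1,3,-5)
replace slot 3: 2·(1+3) − (-5) = 13 → (1,3,13)

1,3,13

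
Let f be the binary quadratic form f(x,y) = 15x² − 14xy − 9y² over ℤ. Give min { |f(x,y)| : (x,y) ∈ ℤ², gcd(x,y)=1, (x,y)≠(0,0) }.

descent: ρ → (-9,14,15)  [lands on river]
river: ρ → (15,16,-8)
river: ρ → (-8,16,15)
river: ρ → (15,14,-9)
river: ρ → (-9,22,7)
river: ρ → (7,20,-12)
river: ρ → (-12,4,15)
river: ρ → (15,26,-1)
river: ρ → (-1,26,15)
river: ρ → (15,4,-12)
river: ρ → (-12,20,7)
river: ρ → (7,22,-9)
closes: descent 1, river 12
min |a| on river = 1

1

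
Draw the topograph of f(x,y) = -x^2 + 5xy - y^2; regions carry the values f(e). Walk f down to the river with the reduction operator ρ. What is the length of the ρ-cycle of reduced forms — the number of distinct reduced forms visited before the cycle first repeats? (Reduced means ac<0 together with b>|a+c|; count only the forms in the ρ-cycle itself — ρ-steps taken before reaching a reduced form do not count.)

D = 21, ⌊√D⌋ = 4
descent: ρ → (-1,3,3)  [lands on river]
river: ρ → (3,3,-1)
ρ-cycle length = 2 (tail of 1 descent step not counted)

2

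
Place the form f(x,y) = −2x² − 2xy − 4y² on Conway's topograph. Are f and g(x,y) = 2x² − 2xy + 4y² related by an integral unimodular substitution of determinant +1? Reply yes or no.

D₁ = -28, D₂ = -28
f is negative-definite; reduce −f:
−f: reduced (well bottom): (2,2,4) with a≤c, −a<b≤a
flip sign back: reduced form of f is (-2,-2,-4)
g: translate: b→2 (≡-2 mod 4), so (2,-2,4)→(2,2,4)
g: reduced (well bottom): (2,2,4) with a≤c, −a<b≤a
reduced forms (-2, -2, -4) vs (2, 2, 4) ⇒ inequivalent

no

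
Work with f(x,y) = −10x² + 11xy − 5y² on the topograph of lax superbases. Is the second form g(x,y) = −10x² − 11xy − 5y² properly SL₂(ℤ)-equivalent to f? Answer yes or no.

D₁ = -79, D₂ = -79
f is negative-definite; reduce −f:
−f: translate: b→9 (≡-11 mod 20), so (10,-11,5)→(10,9,4)
−f: flip: (10,9,4)→(4,-9,10)
−f: translate: b→-1 (≡-9 mod 8), so (4,-9,10)→(4,-1,5)
−f: reduced (well bottom): (4,-1,5) with a≤c, −a<b≤a
flip sign back: reduced form of f is (-4,1,-5)
g is negative-definite; reduce −g:
−g: translate: b→-9 (≡11 mod 20), so (10,11,5)→(10,-9,4)
−g: flip: (10,-9,4)→(4,9,10)
−g: translate: b→1 (≡9 mod 8), so (4,9,10)→(4,1,5)
−g: reduced (well bottom): (4,1,5) with a≤c, −a<b≤a
flip sign back: reduced form of g is (-4,-1,-5)
reduced forms (-4, 1, -5) vs (-4, -1, -5) ⇒ inequivalent

no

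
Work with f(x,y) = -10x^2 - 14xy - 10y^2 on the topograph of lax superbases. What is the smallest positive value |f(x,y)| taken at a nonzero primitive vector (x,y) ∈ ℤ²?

translate: b→-6 (≡14 mod 20), so (10,14,10)→(10,-6,6)
flip: (10,-6,6)→(6,6,10)
reduced (well bottom): (6,6,10) with a≤c, −a<b≤a
well minimum |f| = |-6| = 6 (negative-definite)

6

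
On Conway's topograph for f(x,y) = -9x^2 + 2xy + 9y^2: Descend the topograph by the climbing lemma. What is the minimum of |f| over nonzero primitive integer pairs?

river: ρ → (9,16,-2)
river: ρ → (-2,16,9)
river: ρ → (9,2,-9)
river: ρ → (-9,16,2)
river: ρ → (2,16,-9)
river: ρ → (-9,2,9)
closes: descent 0, river 6
min |a| on river = 2

2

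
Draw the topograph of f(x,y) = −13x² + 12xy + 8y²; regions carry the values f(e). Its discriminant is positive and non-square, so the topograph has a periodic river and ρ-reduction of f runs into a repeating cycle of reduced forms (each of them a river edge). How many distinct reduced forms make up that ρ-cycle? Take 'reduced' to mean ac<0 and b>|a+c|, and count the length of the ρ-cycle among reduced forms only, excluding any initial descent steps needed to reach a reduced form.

D = 560, ⌊√D⌋ = 23
river: ρ → (8,20,-5)
river: ρ → (-5,20,8)
river: ρ → (8,12,-13)
river: ρ → (-13,14,7)
river: ρ → (7,14,-13)
river: ρ → (-13,12,8)
ρ-cycle length = 6 (tail of 0 descent steps not counted)

6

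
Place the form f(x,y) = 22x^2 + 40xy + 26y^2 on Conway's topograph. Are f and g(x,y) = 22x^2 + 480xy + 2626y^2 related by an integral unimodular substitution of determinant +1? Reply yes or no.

D₁ = -688, D₂ = -688
f: translate: b→-4 (≡40 mod 44), so (22,40,26)→(22,-4,8)
f: flip: (22,-4,8)→(8,4,22)
f: reduced (well bottom): (8,4,22) with a≤c, −a<b≤a
g: translate: b→-4 (≡480 mod 44), so (22,480,2626)→(22,-4,8)
g: flip: (22,-4,8)→(8,4,22)
g: reduced (well bottom): (8,4,22) with a≤c, −a<b≤a
reduced forms (8, 4, 22) vs (8, 4, 22) ⇒ equivalent

yes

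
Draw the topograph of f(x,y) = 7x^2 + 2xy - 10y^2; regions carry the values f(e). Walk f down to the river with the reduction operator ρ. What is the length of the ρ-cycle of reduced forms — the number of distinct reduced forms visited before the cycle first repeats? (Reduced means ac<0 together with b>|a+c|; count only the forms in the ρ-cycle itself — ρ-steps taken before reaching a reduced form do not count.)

D = 284, ⌊√D⌋ = 16
descent: ρ → (-10,-2,7)
descent: ρ → (7,16,-1)  [lands on river]
river: ρ → (-1,16,7)
river: ρ → (7,12,-5)
river: ρ → (-5,8,11)
river: ρ → (11,14,-2)
river: ρ → (-2,14,11)
river: ρ → (11,8,-5)
river: ρ → (-5,12,7)
ρ-cycle length = 8 (tail of 2 descent steps not counted)

8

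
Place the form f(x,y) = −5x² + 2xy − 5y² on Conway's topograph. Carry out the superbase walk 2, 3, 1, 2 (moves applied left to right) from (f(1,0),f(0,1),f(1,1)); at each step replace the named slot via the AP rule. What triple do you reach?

start (-5,-5,-8) = (f(1,0),f(0,1),f(1,1))
replace slot 2: 2·((-5)+(-8)) − (-5) = -21 → (-5,-21,-8)
replace slot 3: 2·((-5)+(-21)) − (-8) = -44 → (-5,-21,-44)
replace slot 1: 2·((-21)+(-44)) − (-5) = -125 → (-125,-21,-44)
replace slot 2: 2·((-125)+(-44)) − (-21) = -317 → (-125,-317,-44)

-125,-317,-44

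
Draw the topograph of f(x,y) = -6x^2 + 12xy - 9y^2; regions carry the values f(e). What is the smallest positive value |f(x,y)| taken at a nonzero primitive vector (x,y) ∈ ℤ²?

translate: b→0 (≡-12 mod 12), so (6,-12,9)→(6,0,3)
flip: (6,0,3)→(3,0,6)
reduced (well bottom): (3,0,6) with a≤c, −a<b≤a
well minimum |f| = |-3| = 3 (negative-definite)

3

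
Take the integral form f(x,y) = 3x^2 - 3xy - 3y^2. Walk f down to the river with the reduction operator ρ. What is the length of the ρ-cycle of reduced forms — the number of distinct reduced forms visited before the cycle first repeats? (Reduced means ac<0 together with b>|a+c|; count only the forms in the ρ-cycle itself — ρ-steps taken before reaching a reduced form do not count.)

D = 45, ⌊√D⌋ = 6
descent: ρ → (-3,3,3)  [lands on river]
river: ρ → (3,3,-3)
ρ-cycle length = 2 (tail of 1 descent step not counted)

2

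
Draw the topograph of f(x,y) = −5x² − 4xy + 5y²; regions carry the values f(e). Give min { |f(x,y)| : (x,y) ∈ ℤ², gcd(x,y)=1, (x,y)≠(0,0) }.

descent: ρ → (5,4,-5)  [lands on river]
river: ρ → (-5,6,4)
river: ρ → (4,10,-1)
river: ρ → (-1,10,4)
river: ρ → (4,6,-5)
river: ρ → (-5,4,5)
river: ρ → (5,6,-4)
river: ρ → (-4,10,1)
river: ρ → (1,10,-4)
river: ρ → (-4,6,5)
closes: descent 1, river 10
min |a| on river = 1

1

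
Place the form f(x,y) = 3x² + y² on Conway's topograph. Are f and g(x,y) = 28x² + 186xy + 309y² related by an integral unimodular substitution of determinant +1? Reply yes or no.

D₁ = -12, D₂ = -12
f: flip: (3,0,1)→(1,0,3)
f: reduced (well bottom): (1,0,3) with a≤c, −a<b≤a
g: translate: b→18 (≡186 mod 56), so (28,186,309)→(28,18,3)
g: flip: (28,18,3)→(3,-18,28)
g: translate: b→0 (≡-18 mod 6), so (3,-18,28)→(3,0,1)
g: flip: (3,0,1)→(1,0,3)
g: reduced (well bottom): (1,0,3) with a≤c, −a<b≤a
reduced forms (1, 0, 3) vs (1, 0, 3) ⇒ equivalent

yes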